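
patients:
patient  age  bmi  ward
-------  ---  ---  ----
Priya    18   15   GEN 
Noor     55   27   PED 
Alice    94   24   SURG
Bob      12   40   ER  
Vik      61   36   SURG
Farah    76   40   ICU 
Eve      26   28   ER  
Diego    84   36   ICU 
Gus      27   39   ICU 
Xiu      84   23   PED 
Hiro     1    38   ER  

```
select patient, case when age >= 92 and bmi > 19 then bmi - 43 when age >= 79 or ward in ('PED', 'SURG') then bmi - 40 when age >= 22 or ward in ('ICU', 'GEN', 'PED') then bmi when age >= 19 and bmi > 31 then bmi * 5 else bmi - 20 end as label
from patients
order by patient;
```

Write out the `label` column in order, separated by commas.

patient=Alice: age >= 92 and bmi > 19 → -19
patient=Bob: ELSE → 20
patient=Diego: age >= 79 or ward in ('PED', 'SURG') → -4
patient=Eve: age >= 22 or ward in ('ICU', 'GEN', 'PED') → 28
patient=Farah: age >= 22 or ward in ('ICU', 'GEN', 'PED') → 40
patient=Gus: age >= 22 or ward in ('ICU', 'GEN', 'PED') → 39
patient=Hiro: ELSE → 18
patient=Noor: age >= 79 or ward in ('PED', 'SURG') → -13
patient=Priya: age >= 22 or ward in ('ICU', 'GEN', 'PED') → 15
patient=Vik: age >= 79 or ward in ('PED', 'SURG') → -4
patient=Xiu: age >= 79 or ward in ('PED', 'SURG') → -17

-19, 20, -4, 28, 40, 39, 18, -13, 15, -4, -17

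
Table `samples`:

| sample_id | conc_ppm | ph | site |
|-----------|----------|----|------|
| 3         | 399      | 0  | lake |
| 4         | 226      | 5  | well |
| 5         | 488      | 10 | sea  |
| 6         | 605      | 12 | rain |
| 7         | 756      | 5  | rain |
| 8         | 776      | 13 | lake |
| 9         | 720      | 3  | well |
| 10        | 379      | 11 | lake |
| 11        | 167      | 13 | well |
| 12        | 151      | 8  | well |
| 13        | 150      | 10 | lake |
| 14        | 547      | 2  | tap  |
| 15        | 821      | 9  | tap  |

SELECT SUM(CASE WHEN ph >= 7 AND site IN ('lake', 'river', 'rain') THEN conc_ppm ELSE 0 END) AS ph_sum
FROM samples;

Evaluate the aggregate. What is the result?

sample_id=3: ✗
sample_id=4: ✗
sample_id=5: ✗
sample_id=6: ✓ → 605
sample_id=7: ✗
sample_id=8: ✓ → 776
sample_id=9: ✗
sample_id=10: ✓ → 379
sample_id=11: ✗
sample_id=12: ✗
sample_id=13: ✓ → 150
sample_id=14: ✗
sample_id=15: ✗
ph_sum = 605 + 776 + 379 + 150 = 1910

1910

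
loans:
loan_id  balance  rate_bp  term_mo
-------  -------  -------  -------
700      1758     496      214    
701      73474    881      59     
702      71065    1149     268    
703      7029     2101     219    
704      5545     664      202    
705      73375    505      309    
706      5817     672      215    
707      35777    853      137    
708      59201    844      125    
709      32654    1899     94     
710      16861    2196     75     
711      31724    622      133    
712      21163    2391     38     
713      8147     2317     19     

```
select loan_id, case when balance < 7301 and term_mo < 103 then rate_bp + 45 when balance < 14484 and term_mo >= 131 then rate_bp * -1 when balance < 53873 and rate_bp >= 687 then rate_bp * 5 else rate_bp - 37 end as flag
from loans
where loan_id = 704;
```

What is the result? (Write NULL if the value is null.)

-664

loan_id = 704: balance=5545, rate_bp=664, term_mo=202.
balance < 7301 and term_mo < 103 → false
balance < 14484 and term_mo >= 131 → true → -664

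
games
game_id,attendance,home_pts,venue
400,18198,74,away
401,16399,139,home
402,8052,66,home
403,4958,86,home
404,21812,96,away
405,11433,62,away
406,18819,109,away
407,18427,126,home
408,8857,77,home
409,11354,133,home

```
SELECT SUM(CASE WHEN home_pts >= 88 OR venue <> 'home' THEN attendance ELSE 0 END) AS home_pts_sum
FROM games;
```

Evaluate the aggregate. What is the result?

116442

game_id=400: ✓ → 18198
game_id=401: ✓ → 16399
game_id=402: ✗
game_id=403: ✗
game_id=404: ✓ → 21812
game_id=405: ✓ → 11433
game_id=406: ✓ → 18819
game_id=407: ✓ → 18427
game_id=408: ✗
game_id=409: ✓ → 11354
home_pts_sum = 18198 + 16399 + 21812 + 11433 + 18819 + 18427 + 11354 = 116442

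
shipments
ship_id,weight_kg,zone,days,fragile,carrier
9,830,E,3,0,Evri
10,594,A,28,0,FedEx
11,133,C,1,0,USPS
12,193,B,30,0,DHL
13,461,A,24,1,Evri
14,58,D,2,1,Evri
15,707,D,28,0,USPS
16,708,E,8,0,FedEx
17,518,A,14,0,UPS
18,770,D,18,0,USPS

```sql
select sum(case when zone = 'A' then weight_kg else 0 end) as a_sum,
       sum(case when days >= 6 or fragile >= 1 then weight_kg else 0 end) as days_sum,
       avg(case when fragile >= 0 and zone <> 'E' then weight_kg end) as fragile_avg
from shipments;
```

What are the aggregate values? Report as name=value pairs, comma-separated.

[a_sum: zone = 'A']
ship_id=9: ✗
ship_id=10: ✓ → 594
ship_id=11: ✗
ship_id=12: ✗
ship_id=13: ✓ → 461
ship_id=14: ✗
ship_id=15: ✗
ship_id=16: ✗
ship_id=17: ✓ → 518
ship_id=18: ✗
a_sum = 594 + 461 + 518 = 1573
—
[days_sum: days >= 6 or fragile >= 1]
ship_id=9: ✗
ship_id=10: ✓ → 594
ship_id=11: ✗
ship_id=12: ✓ → 193
ship_id=13: ✓ → 461
ship_id=14: ✓ → 58
ship_id=15: ✓ → 707
ship_id=16: ✓ → 708
ship_id=17: ✓ → 518
ship_id=18: ✓ → 770
days_sum = 594 + 193 + 461 + 58 + 707 + 708 + 518 + 770 = 4009
—
[fragile_avg: fragile >= 0 and zone <> 'E']
ship_id=9: ✗
ship_id=10: ✓ → 594
ship_id=11: ✓ → 133
ship_id=12: ✓ → 193
ship_id=13: ✓ → 461
ship_id=14: ✓ → 58
ship_id=15: ✓ → 707
ship_id=16: ✗
ship_id=17: ✓ → 518
ship_id=18: ✓ → 770
fragile_avg = (594 + 133 + 193 + 461 + 58 + 707 + 518 + 770) / 8 = 429.25

a_sum=1573, days_sum=4009, fragile_avg=429.25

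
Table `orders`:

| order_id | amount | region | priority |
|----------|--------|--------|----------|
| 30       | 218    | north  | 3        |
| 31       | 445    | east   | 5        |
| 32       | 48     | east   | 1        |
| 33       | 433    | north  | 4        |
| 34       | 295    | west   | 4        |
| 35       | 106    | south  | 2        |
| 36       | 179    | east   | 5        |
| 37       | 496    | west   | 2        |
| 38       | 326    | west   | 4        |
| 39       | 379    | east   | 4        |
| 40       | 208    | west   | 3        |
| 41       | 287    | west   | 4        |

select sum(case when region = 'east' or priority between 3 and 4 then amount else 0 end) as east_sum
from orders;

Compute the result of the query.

2818

order_id=30: ✓ → 218
order_id=31: ✓ → 445
order_id=32: ✓ → 48
order_id=33: ✓ → 433
order_id=34: ✓ → 295
order_id=35: ✗
order_id=36: ✓ → 179
order_id=37: ✗
order_id=38: ✓ → 326
order_id=39: ✓ → 379
order_id=40: ✓ → 208
order_id=41: ✓ → 287
east_sum = 218 + 445 + 48 + 433 + 295 + 179 + 326 + 379 + 208 + 287 = 2818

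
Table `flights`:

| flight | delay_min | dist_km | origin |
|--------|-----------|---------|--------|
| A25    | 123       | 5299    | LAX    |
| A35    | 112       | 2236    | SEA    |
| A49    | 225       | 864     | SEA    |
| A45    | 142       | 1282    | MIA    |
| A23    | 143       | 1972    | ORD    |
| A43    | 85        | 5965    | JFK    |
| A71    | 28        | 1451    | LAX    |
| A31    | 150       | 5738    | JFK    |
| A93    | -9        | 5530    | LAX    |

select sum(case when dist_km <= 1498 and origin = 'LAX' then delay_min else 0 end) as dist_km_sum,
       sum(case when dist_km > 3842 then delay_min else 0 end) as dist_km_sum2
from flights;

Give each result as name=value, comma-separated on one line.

[dist_km_sum: dist_km <= 1498 and origin = 'LAX']
flight=A25: ✗
flight=A35: ✗
flight=A49: ✗
flight=A45: ✗
flight=A23: ✗
flight=A43: ✗
flight=A71: ✓ → 28
flight=A31: ✗
flight=A93: ✗
dist_km_sum = 28
—
[dist_km_sum2: dist_km > 3842]
flight=A25: ✓ → 123
flight=A35: ✗
flight=A49: ✗
flight=A45: ✗
flight=A23: ✗
flight=A43: ✓ → 85
flight=A71: ✗
flight=A31: ✓ → 150
flight=A93: ✓ → -9
dist_km_sum2 = 123 + 85 + 150 + -9 = 349

dist_km_sum=28, dist_km_sum2=349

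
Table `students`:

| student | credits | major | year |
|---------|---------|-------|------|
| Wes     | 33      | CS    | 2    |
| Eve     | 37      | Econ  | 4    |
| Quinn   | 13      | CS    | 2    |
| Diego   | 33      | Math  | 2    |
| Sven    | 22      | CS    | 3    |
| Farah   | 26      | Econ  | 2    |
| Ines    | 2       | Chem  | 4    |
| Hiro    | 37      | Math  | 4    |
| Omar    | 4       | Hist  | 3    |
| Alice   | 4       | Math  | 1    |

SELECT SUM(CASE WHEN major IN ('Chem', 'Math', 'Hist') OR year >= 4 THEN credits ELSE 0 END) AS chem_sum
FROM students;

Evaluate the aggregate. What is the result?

student=Wes: ✗
student=Eve: ✓ → 37
student=Quinn: ✗
student=Diego: ✓ → 33
student=Sven: ✗
student=Farah: ✗
student=Ines: ✓ → 2
student=Hiro: ✓ → 37
student=Omar: ✓ → 4
student=Alice: ✓ → 4
chem_sum = 37 + 33 + 2 + 37 + 4 + 4 = 117

117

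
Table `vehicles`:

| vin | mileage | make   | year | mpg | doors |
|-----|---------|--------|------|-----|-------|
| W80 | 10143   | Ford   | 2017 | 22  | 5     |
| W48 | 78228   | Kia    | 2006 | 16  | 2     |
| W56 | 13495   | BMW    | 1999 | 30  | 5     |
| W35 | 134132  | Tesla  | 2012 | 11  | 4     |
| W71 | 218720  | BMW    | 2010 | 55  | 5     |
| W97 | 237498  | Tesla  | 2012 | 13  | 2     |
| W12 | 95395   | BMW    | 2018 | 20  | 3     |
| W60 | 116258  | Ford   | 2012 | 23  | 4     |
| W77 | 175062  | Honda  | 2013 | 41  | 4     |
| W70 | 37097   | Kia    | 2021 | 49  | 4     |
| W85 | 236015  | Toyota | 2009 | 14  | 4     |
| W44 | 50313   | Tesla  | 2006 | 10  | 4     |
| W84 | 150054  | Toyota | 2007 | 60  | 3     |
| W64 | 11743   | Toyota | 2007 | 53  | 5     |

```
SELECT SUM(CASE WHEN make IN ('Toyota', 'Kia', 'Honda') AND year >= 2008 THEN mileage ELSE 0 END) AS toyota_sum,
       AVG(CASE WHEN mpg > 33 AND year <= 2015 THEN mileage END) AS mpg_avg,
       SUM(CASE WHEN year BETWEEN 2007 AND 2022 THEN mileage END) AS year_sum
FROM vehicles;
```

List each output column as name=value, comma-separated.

toyota_sum=448174, mpg_avg=138894.75, year_sum=1422117

[toyota_sum: make IN ('Toyota', 'Kia', 'Honda') AND year >= 2008]
vin=W80: ✗
vin=W48: ✗
vin=W56: ✗
vin=W35: ✗
vin=W71: ✗
vin=W97: ✗
vin=W12: ✗
vin=W60: ✗
vin=W77: ✓ → 175062
vin=W70: ✓ → 37097
vin=W85: ✓ → 236015
vin=W44: ✗
vin=W84: ✗
vin=W64: ✗
toyota_sum = 175062 + 37097 + 236015 = 448174
—
[mpg_avg: mpg > 33 AND year <= 2015]
vin=W80: ✗
vin=W48: ✗
vin=W56: ✗
vin=W35: ✗
vin=W71: ✓ → 218720
vin=W97: ✗
vin=W12: ✗
vin=W60: ✗
vin=W77: ✓ → 175062
vin=W70: ✗
vin=W85: ✗
vin=W44: ✗
vin=W84: ✓ → 150054
vin=W64: ✓ → 11743
mpg_avg = (218720 + 175062 + 150054 + 11743) / 4 = 138894.75
—
[year_sum: year BETWEEN 2007 AND 2022]
vin=W80: ✓ → 10143
vin=W48: ✗
vin=W56: ✗
vin=W35: ✓ → 134132
vin=W71: ✓ → 218720
vin=W97: ✓ → 237498
vin=W12: ✓ → 95395
vin=W60: ✓ → 116258
vin=W77: ✓ → 175062
vin=W70: ✓ → 37097
vin=W85: ✓ → 236015
vin=W44: ✗
vin=W84: ✓ → 150054
vin=W64: ✓ → 11743
year_sum = 10143 + 134132 + 218720 + 237498 + 95395 + 116258 + 175062 + 37097 + 236015 + 150054 + 11743 = 1422117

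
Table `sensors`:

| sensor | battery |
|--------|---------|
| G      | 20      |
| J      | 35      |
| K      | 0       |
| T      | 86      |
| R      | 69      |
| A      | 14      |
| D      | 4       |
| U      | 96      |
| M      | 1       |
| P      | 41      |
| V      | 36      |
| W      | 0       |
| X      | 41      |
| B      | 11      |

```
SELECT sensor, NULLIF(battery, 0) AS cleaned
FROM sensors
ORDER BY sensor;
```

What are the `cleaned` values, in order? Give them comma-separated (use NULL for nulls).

sensor=A: battery=14 vs 0: differ → 14
sensor=B: battery=11 vs 0: differ → 11
sensor=D: battery=4 vs 0: differ → 4
sensor=G: battery=20 vs 0: differ → 20
sensor=J: battery=35 vs 0: differ → 35
sensor=K: battery=0 vs 0: equal → NULL
sensor=M: battery=1 vs 0: differ → 1
sensor=P: battery=41 vs 0: differ → 41
sensor=R: battery=69 vs 0: differ → 69
sensor=T: battery=86 vs 0: differ → 86
sensor=U: battery=96 vs 0: differ → 96
sensor=V: battery=36 vs 0: differ → 36
sensor=W: battery=0 vs 0: equal → NULL
sensor=X: battery=41 vs 0: differ → 41

14, 11, 4, 20, 35, NULL, 1, 41, 69, 86, 96, 36, NULL, 41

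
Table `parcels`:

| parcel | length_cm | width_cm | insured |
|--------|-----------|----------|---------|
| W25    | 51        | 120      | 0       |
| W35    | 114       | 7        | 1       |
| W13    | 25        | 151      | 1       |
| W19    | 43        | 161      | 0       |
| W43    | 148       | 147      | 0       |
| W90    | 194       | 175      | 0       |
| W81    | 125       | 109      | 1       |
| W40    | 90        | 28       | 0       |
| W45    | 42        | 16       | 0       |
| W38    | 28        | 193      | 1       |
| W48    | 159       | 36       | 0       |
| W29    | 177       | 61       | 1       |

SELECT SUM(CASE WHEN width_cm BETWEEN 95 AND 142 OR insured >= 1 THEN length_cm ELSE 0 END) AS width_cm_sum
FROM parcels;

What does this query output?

parcel=W25: ✓ → 51
parcel=W35: ✓ → 114
parcel=W13: ✓ → 25
parcel=W19: ✗
parcel=W43: ✗
parcel=W90: ✗
parcel=W81: ✓ → 125
parcel=W40: ✗
parcel=W45: ✗
parcel=W38: ✓ → 28
parcel=W48: ✗
parcel=W29: ✓ → 177
width_cm_sum = 51 + 114 + 25 + 125 + 28 + 177 = 520

520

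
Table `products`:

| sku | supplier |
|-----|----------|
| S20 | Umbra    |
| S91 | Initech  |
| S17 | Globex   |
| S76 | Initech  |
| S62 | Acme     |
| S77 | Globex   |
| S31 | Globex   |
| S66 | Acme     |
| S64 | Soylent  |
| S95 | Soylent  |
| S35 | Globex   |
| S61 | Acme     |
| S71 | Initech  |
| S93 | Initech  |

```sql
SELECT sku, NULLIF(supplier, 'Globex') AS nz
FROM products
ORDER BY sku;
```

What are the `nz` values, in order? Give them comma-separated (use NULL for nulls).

NULL, Umbra, NULL, NULL, Acme, Acme, Soylent, Acme, Initech, Initech, NULL, Initech, Initech, Soylent

sku=S17: supplier=Globex vs Globex: equal → NULL
sku=S20: supplier=Umbra vs Globex: differ → Umbra
sku=S31: supplier=Globex vs Globex: equal → NULL
sku=S35: supplier=Globex vs Globex: equal → NULL
sku=S61: supplier=Acme vs Globex: differ → Acme
sku=S62: supplier=Acme vs Globex: differ → Acme
sku=S64: supplier=Soylent vs Globex: differ → Soylent
sku=S66: supplier=Acme vs Globex: differ → Acme
sku=S71: supplier=Initech vs Globex: differ → Initech
sku=S76: supplier=Initech vs Globex: differ → Initech
sku=S77: supplier=Globex vs Globex: equal → NULL
sku=S91: supplier=Initech vs Globex: differ → Initech
sku=S93: supplier=Initech vs Globex: differ → Initech
sku=S95: supplier=Soylent vs Globex: differ → Soylent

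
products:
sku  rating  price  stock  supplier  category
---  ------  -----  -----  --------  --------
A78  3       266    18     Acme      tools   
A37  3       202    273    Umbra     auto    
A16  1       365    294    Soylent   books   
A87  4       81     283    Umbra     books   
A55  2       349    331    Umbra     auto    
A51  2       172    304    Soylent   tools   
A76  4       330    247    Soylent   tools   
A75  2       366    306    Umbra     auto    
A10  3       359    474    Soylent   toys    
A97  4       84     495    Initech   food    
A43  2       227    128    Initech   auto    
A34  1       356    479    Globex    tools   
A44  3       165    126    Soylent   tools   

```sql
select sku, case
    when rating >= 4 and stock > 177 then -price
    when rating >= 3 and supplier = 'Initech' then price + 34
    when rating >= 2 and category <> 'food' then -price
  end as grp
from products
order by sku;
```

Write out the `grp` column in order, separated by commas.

-359, NULL, NULL, -202, -227, -165, -172, -349, -366, -330, -266, -81, -84

sku=A10: rating >= 2 and category <> 'food' → -359
sku=A16: (no match → NULL) → NULL
sku=A34: (no match → NULL) → NULL
sku=A37: rating >= 2 and category <> 'food' → -202
sku=A43: rating >= 2 and category <> 'food' → -227
sku=A44: rating >= 2 and category <> 'food' → -165
sku=A51: rating >= 2 and category <> 'food' → -172
sku=A55: rating >= 2 and category <> 'food' → -349
sku=A75: rating >= 2 and category <> 'food' → -366
sku=A76: rating >= 4 and stock > 177 → -330
sku=A78: rating >= 2 and category <> 'food' → -266
sku=A87: rating >= 4 and stock > 177 → -81
sku=A97: rating >= 4 and stock > 177 → -84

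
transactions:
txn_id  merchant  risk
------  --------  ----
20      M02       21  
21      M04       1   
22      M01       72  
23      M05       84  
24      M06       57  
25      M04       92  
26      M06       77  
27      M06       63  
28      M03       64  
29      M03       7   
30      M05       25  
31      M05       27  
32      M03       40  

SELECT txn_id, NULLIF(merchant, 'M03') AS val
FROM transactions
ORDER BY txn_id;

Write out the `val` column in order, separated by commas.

txn_id=20: merchant=M02 vs M03: differ → M02
txn_id=21: merchant=M04 vs M03: differ → M04
txn_id=22: merchant=M01 vs M03: differ → M01
txn_id=23: merchant=M05 vs M03: differ → M05
txn_id=24: merchant=M06 vs M03: differ → M06
txn_id=25: merchant=M04 vs M03: differ → M04
txn_id=26: merchant=M06 vs M03: differ → M06
txn_id=27: merchant=M06 vs M03: differ → M06
txn_id=28: merchant=M03 vs M03: equal → NULL
txn_id=29: merchant=M03 vs M03: equal → NULL
txn_id=30: merchant=M05 vs M03: differ → M05
txn_id=31: merchant=M05 vs M03: differ → M05
txn_id=32: merchant=M03 vs M03: equal → NULL

M02, M04, M01, M05, M06, M04, M06, M06, NULL, NULL, M05, M05, NULL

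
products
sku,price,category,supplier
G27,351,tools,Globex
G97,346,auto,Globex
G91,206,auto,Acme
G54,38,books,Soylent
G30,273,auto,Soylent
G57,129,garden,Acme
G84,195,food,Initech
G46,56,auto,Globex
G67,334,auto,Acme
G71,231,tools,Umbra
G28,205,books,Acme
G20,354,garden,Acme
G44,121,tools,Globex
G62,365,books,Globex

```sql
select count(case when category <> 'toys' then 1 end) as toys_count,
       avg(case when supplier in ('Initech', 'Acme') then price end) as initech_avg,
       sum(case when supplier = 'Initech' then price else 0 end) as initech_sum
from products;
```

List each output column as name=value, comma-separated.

[toys_count: category <> 'toys']
sku=G27: ✓ → 1
sku=G97: ✓ → 1
sku=G91: ✓ → 1
sku=G54: ✓ → 1
sku=G30: ✓ → 1
sku=G57: ✓ → 1
sku=G84: ✓ → 1
sku=G46: ✓ → 1
sku=G67: ✓ → 1
sku=G71: ✓ → 1
sku=G28: ✓ → 1
sku=G20: ✓ → 1
sku=G44: ✓ → 1
sku=G62: ✓ → 1
toys_count = COUNT(1, 1, 1, 1, 1, 1, 1, 1, 1, 1, 1, 1, 1, 1) = 14
—
[initech_avg: supplier in ('Initech', 'Acme')]
sku=G27: ✗
sku=G97: ✗
sku=G91: ✓ → 206
sku=G54: ✗
sku=G30: ✗
sku=G57: ✓ → 129
sku=G84: ✓ → 195
sku=G46: ✗
sku=G67: ✓ → 334
sku=G71: ✗
sku=G28: ✓ → 205
sku=G20: ✓ → 354
sku=G44: ✗
sku=G62: ✗
initech_avg = (206 + 129 + 195 + 334 + 205 + 354) / 6 = 237.1666666667
—
[initech_sum: supplier = 'Initech']
sku=G27: ✗
sku=G97: ✗
sku=G91: ✗
sku=G54: ✗
sku=G30: ✗
sku=G57: ✗
sku=G84: ✓ → 195
sku=G46: ✗
sku=G67: ✗
sku=G71: ✗
sku=G28: ✗
sku=G20: ✗
sku=G44: ✗
sku=G62: ✗
initech_sum = 195

toys_count=14, initech_avg=237.1666666667, initech_sum=195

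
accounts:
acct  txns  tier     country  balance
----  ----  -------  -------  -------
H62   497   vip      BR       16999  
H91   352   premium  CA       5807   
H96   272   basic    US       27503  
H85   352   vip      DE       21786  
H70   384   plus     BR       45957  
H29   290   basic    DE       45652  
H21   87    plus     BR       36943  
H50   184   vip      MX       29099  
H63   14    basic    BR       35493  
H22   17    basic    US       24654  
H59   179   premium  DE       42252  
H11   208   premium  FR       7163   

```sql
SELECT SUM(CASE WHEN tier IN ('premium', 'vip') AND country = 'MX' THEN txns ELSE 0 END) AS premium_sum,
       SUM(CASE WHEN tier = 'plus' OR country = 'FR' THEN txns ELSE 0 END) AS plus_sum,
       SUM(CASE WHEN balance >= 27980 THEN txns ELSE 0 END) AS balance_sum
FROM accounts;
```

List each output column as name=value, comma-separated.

premium_sum=184, plus_sum=679, balance_sum=1138

[premium_sum: tier IN ('premium', 'vip') AND country = 'MX']
acct=H62: ✗
acct=H91: ✗
acct=H96: ✗
acct=H85: ✗
acct=H70: ✗
acct=H29: ✗
acct=H21: ✗
acct=H50: ✓ → 184
acct=H63: ✗
acct=H22: ✗
acct=H59: ✗
acct=H11: ✗
premium_sum = 184
—
[plus_sum: tier = 'plus' OR country = 'FR']
acct=H62: ✗
acct=H91: ✗
acct=H96: ✗
acct=H85: ✗
acct=H70: ✓ → 384
acct=H29: ✗
acct=H21: ✓ → 87
acct=H50: ✗
acct=H63: ✗
acct=H22: ✗
acct=H59: ✗
acct=H11: ✓ → 208
plus_sum = 384 + 87 + 208 = 679
—
[balance_sum: balance >= 27980]
acct=H62: ✗
acct=H91: ✗
acct=H96: ✗
acct=H85: ✗
acct=H70: ✓ → 384
acct=H29: ✓ → 290
acct=H21: ✓ → 87
acct=H50: ✓ → 184
acct=H63: ✓ → 14
acct=H22: ✗
acct=H59: ✓ → 179
acct=H11: ✗
balance_sum = 384 + 290 + 87 + 184 + 14 + 179 = 1138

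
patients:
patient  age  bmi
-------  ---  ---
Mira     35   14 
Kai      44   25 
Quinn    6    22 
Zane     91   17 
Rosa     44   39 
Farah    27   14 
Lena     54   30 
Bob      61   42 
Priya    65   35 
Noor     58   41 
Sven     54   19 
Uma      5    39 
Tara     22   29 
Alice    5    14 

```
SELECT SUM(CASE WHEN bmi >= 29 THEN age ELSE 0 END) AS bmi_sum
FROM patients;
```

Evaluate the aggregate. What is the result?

309

patient=Mira: ✗
patient=Kai: ✗
patient=Quinn: ✗
patient=Zane: ✗
patient=Rosa: ✓ → 44
patient=Farah: ✗
patient=Lena: ✓ → 54
patient=Bob: ✓ → 61
patient=Priya: ✓ → 65
patient=Noor: ✓ → 58
patient=Sven: ✗
patient=Uma: ✓ → 5
patient=Tara: ✓ → 22
patient=Alice: ✗
bmi_sum = 44 + 54 + 61 + 65 + 58 + 5 + 22 = 309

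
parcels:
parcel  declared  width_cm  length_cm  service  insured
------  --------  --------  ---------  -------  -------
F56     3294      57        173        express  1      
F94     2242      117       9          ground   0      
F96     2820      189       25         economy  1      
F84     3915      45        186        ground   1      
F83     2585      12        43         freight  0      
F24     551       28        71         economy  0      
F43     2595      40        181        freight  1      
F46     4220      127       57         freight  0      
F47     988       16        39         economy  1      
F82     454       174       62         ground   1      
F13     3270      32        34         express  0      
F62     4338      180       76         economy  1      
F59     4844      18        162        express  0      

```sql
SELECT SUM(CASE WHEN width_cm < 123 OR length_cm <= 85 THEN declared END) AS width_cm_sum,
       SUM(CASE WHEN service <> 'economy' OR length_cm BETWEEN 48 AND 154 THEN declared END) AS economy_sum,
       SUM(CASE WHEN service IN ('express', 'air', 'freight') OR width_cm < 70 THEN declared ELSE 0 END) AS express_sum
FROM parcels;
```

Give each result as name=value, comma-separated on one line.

[width_cm_sum: width_cm < 123 OR length_cm <= 85]
parcel=F56: ✓ → 3294
parcel=F94: ✓ → 2242
parcel=F96: ✓ → 2820
parcel=F84: ✓ → 3915
parcel=F83: ✓ → 2585
parcel=F24: ✓ → 551
parcel=F43: ✓ → 2595
parcel=F46: ✓ → 4220
parcel=F47: ✓ → 988
parcel=F82: ✓ → 454
parcel=F13: ✓ → 3270
parcel=F62: ✓ → 4338
parcel=F59: ✓ → 4844
width_cm_sum = 3294 + 2242 + 2820 + 3915 + 2585 + 551 + 2595 + 4220 + 988 + 454 + 3270 + 4338 + 4844 = 36116
—
[economy_sum: service <> 'economy' OR length_cm BETWEEN 48 AND 154]
parcel=F56: ✓ → 3294
parcel=F94: ✓ → 2242
parcel=F96: ✗
parcel=F84: ✓ → 3915
parcel=F83: ✓ → 2585
parcel=F24: ✓ → 551
parcel=F43: ✓ → 2595
parcel=F46: ✓ → 4220
parcel=F47: ✗
parcel=F82: ✓ → 454
parcel=F13: ✓ → 3270
parcel=F62: ✓ → 4338
parcel=F59: ✓ → 4844
economy_sum = 3294 + 2242 + 3915 + 2585 + 551 + 2595 + 4220 + 454 + 3270 + 4338 + 4844 = 32308
—
[express_sum: service IN ('express', 'air', 'freight') OR width_cm < 70]
parcel=F56: ✓ → 3294
parcel=F94: ✗
parcel=F96: ✗
parcel=F84: ✓ → 3915
parcel=F83: ✓ → 2585
parcel=F24: ✓ → 551
parcel=F43: ✓ → 2595
parcel=F46: ✓ → 4220
parcel=F47: ✓ → 988
parcel=F82: ✗
parcel=F13: ✓ → 3270
parcel=F62: ✗
parcel=F59: ✓ → 4844
express_sum = 3294 + 3915 + 2585 + 551 + 2595 + 4220 + 988 + 3270 + 4844 = 26262

width_cm_sum=36116, economy_sum=32308, express_sum=26262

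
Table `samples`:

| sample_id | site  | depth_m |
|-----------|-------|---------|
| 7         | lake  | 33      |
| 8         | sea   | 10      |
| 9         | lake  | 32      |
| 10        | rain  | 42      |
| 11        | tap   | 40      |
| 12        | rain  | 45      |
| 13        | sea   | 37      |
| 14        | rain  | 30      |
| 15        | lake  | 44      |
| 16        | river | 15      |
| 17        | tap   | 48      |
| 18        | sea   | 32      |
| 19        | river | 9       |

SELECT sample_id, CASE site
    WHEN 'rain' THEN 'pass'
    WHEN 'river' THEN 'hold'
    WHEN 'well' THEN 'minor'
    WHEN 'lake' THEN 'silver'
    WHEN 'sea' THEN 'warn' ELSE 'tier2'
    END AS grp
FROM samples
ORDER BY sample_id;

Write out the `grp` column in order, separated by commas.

silver, warn, silver, pass, tier2, pass, warn, pass, silver, hold, tier2, warn, hold

sample_id=7: site='lake' → silver
sample_id=8: site='sea' → warn
sample_id=9: site='lake' → silver
sample_id=10: site='rain' → pass
sample_id=11: ELSE → tier2
sample_id=12: site='rain' → pass
sample_id=13: site='sea' → warn
sample_id=14: site='rain' → pass
sample_id=15: site='lake' → silver
sample_id=16: site='river' → hold
sample_id=17: ELSE → tier2
sample_id=18: site='sea' → warn
sample_id=19: site='river' → hold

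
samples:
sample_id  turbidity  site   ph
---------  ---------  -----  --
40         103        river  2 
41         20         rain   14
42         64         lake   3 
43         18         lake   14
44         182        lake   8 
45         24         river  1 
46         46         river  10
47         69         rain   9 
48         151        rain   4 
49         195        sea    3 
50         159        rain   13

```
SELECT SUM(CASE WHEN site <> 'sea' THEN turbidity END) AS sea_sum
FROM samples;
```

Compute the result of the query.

836

sample_id=40: ✓ → 103
sample_id=41: ✓ → 20
sample_id=42: ✓ → 64
sample_id=43: ✓ → 18
sample_id=44: ✓ → 182
sample_id=45: ✓ → 24
sample_id=46: ✓ → 46
sample_id=47: ✓ → 69
sample_id=48: ✓ → 151
sample_id=49: ✗
sample_id=50: ✓ → 159
sea_sum = 103 + 20 + 64 + 18 + 182 + 24 + 46 + 69 + 151 + 159 = 836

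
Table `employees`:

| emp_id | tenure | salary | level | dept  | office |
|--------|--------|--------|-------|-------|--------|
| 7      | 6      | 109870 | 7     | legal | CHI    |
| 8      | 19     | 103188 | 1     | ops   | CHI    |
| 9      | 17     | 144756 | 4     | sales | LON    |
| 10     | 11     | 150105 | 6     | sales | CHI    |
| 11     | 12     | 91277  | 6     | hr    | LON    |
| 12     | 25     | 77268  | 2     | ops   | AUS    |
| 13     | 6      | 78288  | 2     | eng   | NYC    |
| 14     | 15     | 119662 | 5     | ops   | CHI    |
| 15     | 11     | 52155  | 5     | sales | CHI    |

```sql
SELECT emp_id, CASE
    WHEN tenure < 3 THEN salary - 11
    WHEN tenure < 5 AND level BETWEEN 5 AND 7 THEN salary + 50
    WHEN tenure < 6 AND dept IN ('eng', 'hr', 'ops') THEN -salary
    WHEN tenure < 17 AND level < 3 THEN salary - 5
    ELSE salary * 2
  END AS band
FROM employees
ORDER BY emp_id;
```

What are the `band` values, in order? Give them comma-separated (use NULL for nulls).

emp_id=7: ELSE → 219740
emp_id=8: ELSE → 206376
emp_id=9: ELSE → 289512
emp_id=10: ELSE → 300210
emp_id=11: ELSE → 182554
emp_id=12: ELSE → 154536
emp_id=13: tenure < 17 AND level < 3 → 78283
emp_id=14: ELSE → 239324
emp_id=15: ELSE → 104310

219740, 206376, 289512, 300210, 182554, 154536, 78283, 239324, 104310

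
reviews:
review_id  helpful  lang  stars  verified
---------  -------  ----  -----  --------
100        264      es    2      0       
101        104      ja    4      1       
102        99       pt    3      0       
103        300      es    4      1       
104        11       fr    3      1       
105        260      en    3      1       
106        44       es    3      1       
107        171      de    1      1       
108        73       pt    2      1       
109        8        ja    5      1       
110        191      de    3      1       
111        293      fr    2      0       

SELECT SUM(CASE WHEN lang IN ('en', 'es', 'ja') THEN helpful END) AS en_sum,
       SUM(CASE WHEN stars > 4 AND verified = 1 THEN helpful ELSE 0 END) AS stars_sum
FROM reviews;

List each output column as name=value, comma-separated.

en_sum=980, stars_sum=8

[en_sum: lang IN ('en', 'es', 'ja')]
review_id=100: ✓ → 264
review_id=101: ✓ → 104
review_id=102: ✗
review_id=103: ✓ → 300
review_id=104: ✗
review_id=105: ✓ → 260
review_id=106: ✓ → 44
review_id=107: ✗
review_id=108: ✗
review_id=109: ✓ → 8
review_id=110: ✗
review_id=111: ✗
en_sum = 264 + 104 + 300 + 260 + 44 + 8 = 980
—
[stars_sum: stars > 4 AND verified = 1]
review_id=100: ✗
review_id=101: ✗
review_id=102: ✗
review_id=103: ✗
review_id=104: ✗
review_id=105: ✗
review_id=106: ✗
review_id=107: ✗
review_id=108: ✗
review_id=109: ✓ → 8
review_id=110: ✗
review_id=111: ✗
stars_sum = 8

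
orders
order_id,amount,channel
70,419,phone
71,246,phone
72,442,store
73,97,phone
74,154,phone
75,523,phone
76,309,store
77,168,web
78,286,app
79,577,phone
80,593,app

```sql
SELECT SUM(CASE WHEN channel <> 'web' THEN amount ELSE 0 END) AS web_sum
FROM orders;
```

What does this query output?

order_id=70: ✓ → 419
order_id=71: ✓ → 246
order_id=72: ✓ → 442
order_id=73: ✓ → 97
order_id=74: ✓ → 154
order_id=75: ✓ → 523
order_id=76: ✓ → 309
order_id=77: ✗
order_id=78: ✓ → 286
order_id=79: ✓ → 577
order_id=80: ✓ → 593
web_sum = 419 + 246 + 442 + 97 + 154 + 523 + 309 + 286 + 577 + 593 = 3646

3646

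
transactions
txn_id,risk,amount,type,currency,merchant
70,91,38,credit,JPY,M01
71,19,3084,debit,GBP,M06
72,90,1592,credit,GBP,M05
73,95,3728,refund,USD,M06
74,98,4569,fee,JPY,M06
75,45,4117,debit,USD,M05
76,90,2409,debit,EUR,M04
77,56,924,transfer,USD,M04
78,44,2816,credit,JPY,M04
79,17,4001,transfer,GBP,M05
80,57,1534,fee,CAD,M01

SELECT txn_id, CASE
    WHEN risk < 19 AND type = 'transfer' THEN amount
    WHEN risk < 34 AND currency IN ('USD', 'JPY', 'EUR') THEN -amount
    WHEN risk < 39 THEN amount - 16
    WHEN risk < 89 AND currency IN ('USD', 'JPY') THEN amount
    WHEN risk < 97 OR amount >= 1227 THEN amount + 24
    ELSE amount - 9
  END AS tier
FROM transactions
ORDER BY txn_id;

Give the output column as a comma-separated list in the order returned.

62, 3068, 1616, 3752, 4593, 4117, 2433, 924, 2816, 4001, 1558

txn_id=70: risk < 97 OR amount >= 1227 → 62
txn_id=71: risk < 39 → 3068
txn_id=72: risk < 97 OR amount >= 1227 → 1616
txn_id=73: risk < 97 OR amount >= 1227 → 3752
txn_id=74: risk < 97 OR amount >= 1227 → 4593
txn_id=75: risk < 89 AND currency IN ('USD', 'JPY') → 4117
txn_id=76: risk < 97 OR amount >= 1227 → 2433
txn_id=77: risk < 89 AND currency IN ('USD', 'JPY') → 924
txn_id=78: risk < 89 AND currency IN ('USD', 'JPY') → 2816
txn_id=79: risk < 19 AND type = 'transfer' → 4001
txn_id=80: risk < 97 OR amount >= 1227 → 1558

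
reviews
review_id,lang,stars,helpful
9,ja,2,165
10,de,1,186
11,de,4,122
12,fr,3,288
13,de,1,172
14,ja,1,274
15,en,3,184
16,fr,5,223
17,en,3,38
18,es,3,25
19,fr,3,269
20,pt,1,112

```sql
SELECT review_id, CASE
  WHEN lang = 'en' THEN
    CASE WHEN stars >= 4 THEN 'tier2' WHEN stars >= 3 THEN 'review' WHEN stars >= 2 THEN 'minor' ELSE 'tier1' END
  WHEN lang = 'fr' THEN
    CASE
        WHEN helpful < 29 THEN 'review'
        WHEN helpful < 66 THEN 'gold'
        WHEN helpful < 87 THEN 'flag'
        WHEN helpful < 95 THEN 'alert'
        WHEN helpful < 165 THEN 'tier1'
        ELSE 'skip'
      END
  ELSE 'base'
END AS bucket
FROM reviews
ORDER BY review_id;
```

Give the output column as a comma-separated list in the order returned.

base, base, base, skip, base, base, review, skip, review, base, skip, base

review_id=9: lang='ja' → outer ELSE → base
review_id=10: lang='de' → outer ELSE → base
review_id=11: lang='de' → outer ELSE → base
review_id=12: lang='fr' → inner[ELSE] → skip
review_id=13: lang='de' → outer ELSE → base
review_id=14: lang='ja' → outer ELSE → base
review_id=15: lang='en' → inner[stars >= 3] → review
review_id=16: lang='fr' → inner[ELSE] → skip
review_id=17: lang='en' → inner[stars >= 3] → review
review_id=18: lang='es' → outer ELSE → base
review_id=19: lang='fr' → inner[ELSE] → skip
review_id=20: lang='pt' → outer ELSE → base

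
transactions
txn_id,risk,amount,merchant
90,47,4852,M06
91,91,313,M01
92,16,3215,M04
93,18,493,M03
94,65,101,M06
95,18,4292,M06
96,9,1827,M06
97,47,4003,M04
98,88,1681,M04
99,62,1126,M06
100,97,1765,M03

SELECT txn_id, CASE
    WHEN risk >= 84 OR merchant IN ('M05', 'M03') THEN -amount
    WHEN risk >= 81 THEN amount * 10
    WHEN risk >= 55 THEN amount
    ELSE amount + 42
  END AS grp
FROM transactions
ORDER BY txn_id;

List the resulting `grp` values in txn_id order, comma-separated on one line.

txn_id=90: ELSE → 4894
txn_id=91: risk >= 84 OR merchant IN ('M05', 'M03') → -313
txn_id=92: ELSE → 3257
txn_id=93: risk >= 84 OR merchant IN ('M05', 'M03') → -493
txn_id=94: risk >= 55 → 101
txn_id=95: ELSE → 4334
txn_id=96: ELSE → 1869
txn_id=97: ELSE → 4045
txn_id=98: risk >= 84 OR merchant IN ('M05', 'M03') → -1681
txn_id=99: risk >= 55 → 1126
txn_id=100: risk >= 84 OR merchant IN ('M05', 'M03') → -1765

4894, -313, 3257, -493, 101, 4334, 1869, 4045, -1681, 1126, -1765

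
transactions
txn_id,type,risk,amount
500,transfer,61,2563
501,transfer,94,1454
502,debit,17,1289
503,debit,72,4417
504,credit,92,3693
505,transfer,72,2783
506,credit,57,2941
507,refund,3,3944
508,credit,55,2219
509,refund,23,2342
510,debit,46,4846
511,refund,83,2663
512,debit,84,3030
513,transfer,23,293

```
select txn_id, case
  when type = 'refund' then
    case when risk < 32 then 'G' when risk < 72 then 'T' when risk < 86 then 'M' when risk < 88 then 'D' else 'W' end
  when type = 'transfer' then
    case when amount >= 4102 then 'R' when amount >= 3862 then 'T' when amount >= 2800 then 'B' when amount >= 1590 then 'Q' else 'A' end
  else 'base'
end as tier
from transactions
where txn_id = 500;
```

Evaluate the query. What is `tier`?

Q

txn_id = 500: type=transfer, risk=61, amount=2563.
type='transfer' → inner[amount >= 1590] → Q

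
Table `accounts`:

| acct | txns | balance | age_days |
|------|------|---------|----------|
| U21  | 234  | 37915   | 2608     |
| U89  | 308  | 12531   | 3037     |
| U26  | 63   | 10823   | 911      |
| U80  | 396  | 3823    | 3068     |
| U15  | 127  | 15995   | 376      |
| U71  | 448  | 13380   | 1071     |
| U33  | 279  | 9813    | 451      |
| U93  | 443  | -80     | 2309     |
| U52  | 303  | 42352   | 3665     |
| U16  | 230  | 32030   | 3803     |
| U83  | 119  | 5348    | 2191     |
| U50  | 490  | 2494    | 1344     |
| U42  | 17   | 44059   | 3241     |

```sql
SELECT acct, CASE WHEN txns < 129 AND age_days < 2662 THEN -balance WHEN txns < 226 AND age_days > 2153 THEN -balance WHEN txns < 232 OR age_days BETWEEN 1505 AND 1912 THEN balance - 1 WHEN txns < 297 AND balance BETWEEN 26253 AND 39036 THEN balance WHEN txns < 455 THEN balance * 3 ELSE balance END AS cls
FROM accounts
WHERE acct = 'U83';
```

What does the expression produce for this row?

-5348

acct = U83: txns=119, balance=5348, age_days=2191.
txns < 129 AND age_days < 2662 → true → -5348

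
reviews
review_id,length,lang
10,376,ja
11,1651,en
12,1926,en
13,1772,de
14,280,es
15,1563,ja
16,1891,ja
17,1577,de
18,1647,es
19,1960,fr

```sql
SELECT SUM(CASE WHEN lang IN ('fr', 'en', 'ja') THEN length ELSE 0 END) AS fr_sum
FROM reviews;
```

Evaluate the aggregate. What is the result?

review_id=10: ✓ → 376
review_id=11: ✓ → 1651
review_id=12: ✓ → 1926
review_id=13: ✗
review_id=14: ✗
review_id=15: ✓ → 1563
review_id=16: ✓ → 1891
review_id=17: ✗
review_id=18: ✗
review_id=19: ✓ → 1960
fr_sum = 376 + 1651 + 1926 + 1563 + 1891 + 1960 = 9367

9367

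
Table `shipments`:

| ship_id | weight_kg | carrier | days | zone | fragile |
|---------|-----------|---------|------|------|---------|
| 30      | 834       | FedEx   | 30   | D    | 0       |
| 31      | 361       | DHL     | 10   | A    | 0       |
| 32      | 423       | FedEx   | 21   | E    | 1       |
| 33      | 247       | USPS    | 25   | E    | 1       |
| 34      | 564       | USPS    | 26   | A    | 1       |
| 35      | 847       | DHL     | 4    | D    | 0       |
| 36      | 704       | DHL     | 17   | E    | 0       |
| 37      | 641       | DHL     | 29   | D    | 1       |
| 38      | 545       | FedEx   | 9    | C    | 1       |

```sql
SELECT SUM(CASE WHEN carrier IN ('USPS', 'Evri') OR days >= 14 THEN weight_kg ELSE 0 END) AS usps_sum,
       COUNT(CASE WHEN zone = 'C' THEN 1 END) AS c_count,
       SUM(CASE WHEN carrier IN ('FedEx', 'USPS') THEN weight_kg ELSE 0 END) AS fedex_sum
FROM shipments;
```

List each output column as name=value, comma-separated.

[usps_sum: carrier IN ('USPS', 'Evri') OR days >= 14]
ship_id=30: ✓ → 834
ship_id=31: ✗
ship_id=32: ✓ → 423
ship_id=33: ✓ → 247
ship_id=34: ✓ → 564
ship_id=35: ✗
ship_id=36: ✓ → 704
ship_id=37: ✓ → 641
ship_id=38: ✗
usps_sum = 834 + 423 + 247 + 564 + 704 + 641 = 3413
—
[c_count: zone = 'C']
ship_id=30: ✗
ship_id=31: ✗
ship_id=32: ✗
ship_id=33: ✗
ship_id=34: ✗
ship_id=35: ✗
ship_id=36: ✗
ship_id=37: ✗
ship_id=38: ✓ → 1
c_count = COUNT(1) = 1
—
[fedex_sum: carrier IN ('FedEx', 'USPS')]
ship_id=30: ✓ → 834
ship_id=31: ✗
ship_id=32: ✓ → 423
ship_id=33: ✓ → 247
ship_id=34: ✓ → 564
ship_id=35: ✗
ship_id=36: ✗
ship_id=37: ✗
ship_id=38: ✓ → 545
fedex_sum = 834 + 423 + 247 + 564 + 545 = 2613

usps_sum=3413, c_count=1, fedex_sum=2613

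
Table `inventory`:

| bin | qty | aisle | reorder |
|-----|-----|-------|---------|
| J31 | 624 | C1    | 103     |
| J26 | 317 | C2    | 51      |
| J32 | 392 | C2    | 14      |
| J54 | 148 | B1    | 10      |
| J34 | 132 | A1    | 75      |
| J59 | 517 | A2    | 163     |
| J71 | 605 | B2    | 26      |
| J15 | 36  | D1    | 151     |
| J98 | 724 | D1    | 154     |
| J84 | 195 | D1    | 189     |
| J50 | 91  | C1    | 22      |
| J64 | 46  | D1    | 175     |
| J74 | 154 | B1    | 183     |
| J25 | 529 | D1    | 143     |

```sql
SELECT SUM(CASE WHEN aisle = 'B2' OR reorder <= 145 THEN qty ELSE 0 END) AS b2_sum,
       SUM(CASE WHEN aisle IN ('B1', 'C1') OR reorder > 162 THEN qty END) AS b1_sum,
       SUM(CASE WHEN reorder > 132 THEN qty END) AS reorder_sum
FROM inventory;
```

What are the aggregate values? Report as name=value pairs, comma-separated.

[b2_sum: aisle = 'B2' OR reorder <= 145]
bin=J31: ✓ → 624
bin=J26: ✓ → 317
bin=J32: ✓ → 392
bin=J54: ✓ → 148
bin=J34: ✓ → 132
bin=J59: ✗
bin=J71: ✓ → 605
bin=J15: ✗
bin=J98: ✗
bin=J84: ✗
bin=J50: ✓ → 91
bin=J64: ✗
bin=J74: ✗
bin=J25: ✓ → 529
b2_sum = 624 + 317 + 392 + 148 + 132 + 605 + 91 + 529 = 2838
—
[b1_sum: aisle IN ('B1', 'C1') OR reorder > 162]
bin=J31: ✓ → 624
bin=J26: ✗
bin=J32: ✗
bin=J54: ✓ → 148
bin=J34: ✗
bin=J59: ✓ → 517
bin=J71: ✗
bin=J15: ✗
bin=J98: ✗
bin=J84: ✓ → 195
bin=J50: ✓ → 91
bin=J64: ✓ → 46
bin=J74: ✓ → 154
bin=J25: ✗
b1_sum = 624 + 148 + 517 + 195 + 91 + 46 + 154 = 1775
—
[reorder_sum: reorder > 132]
bin=J31: ✗
bin=J26: ✗
bin=J32: ✗
bin=J54: ✗
bin=J34: ✗
bin=J59: ✓ → 517
bin=J71: ✗
bin=J15: ✓ → 36
bin=J98: ✓ → 724
bin=J84: ✓ → 195
bin=J50: ✗
bin=J64: ✓ → 46
bin=J74: ✓ → 154
bin=J25: ✓ → 529
reorder_sum = 517 + 36 + 724 + 195 + 46 + 154 + 529 = 2201

b2_sum=2838, b1_sum=1775, reorder_sum=2201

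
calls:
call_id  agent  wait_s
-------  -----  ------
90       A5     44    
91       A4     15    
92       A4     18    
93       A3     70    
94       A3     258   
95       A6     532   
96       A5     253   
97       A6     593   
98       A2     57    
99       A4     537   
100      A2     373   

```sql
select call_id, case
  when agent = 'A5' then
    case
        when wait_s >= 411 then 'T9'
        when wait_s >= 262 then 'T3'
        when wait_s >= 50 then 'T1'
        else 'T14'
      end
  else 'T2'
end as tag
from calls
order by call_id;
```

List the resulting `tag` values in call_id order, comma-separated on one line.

call_id=90: agent='A5' → inner[ELSE] → T14
call_id=91: agent='A4' → outer ELSE → T2
call_id=92: agent='A4' → outer ELSE → T2
call_id=93: agent='A3' → outer ELSE → T2
call_id=94: agent='A3' → outer ELSE → T2
call_id=95: agent='A6' → outer ELSE → T2
call_id=96: agent='A5' → inner[wait_s >= 50] → T1
call_id=97: agent='A6' → outer ELSE → T2
call_id=98: agent='A2' → outer ELSE → T2
call_id=99: agent='A4' → outer ELSE → T2
call_id=100: agent='A2' → outer ELSE → T2

T14, T2, T2, T2, T2, T2, T1, T2, T2, T2, T2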